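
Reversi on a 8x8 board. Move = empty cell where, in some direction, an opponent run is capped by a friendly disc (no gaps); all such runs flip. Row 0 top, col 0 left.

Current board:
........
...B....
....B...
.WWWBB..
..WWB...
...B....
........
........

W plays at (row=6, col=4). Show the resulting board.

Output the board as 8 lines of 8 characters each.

Place W at (6,4); scan 8 dirs for brackets.
Dir NW: opp run (5,3) capped by W -> flip
Dir N: first cell '.' (not opp) -> no flip
Dir NE: first cell '.' (not opp) -> no flip
Dir W: first cell '.' (not opp) -> no flip
Dir E: first cell '.' (not opp) -> no flip
Dir SW: first cell '.' (not opp) -> no flip
Dir S: first cell '.' (not opp) -> no flip
Dir SE: first cell '.' (not opp) -> no flip
All flips: (5,3)

Answer: ........
...B....
....B...
.WWWBB..
..WWB...
...W....
....W...
........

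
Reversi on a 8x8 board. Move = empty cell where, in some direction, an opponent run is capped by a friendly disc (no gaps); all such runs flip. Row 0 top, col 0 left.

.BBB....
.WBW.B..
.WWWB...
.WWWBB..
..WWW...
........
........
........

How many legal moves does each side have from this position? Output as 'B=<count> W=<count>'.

Answer: B=9 W=7

Derivation:
-- B to move --
(0,0): no bracket -> illegal
(0,4): no bracket -> illegal
(1,0): flips 1 -> legal
(1,4): flips 1 -> legal
(2,0): flips 4 -> legal
(3,0): flips 4 -> legal
(4,0): no bracket -> illegal
(4,1): flips 3 -> legal
(4,5): no bracket -> illegal
(5,1): flips 2 -> legal
(5,2): flips 4 -> legal
(5,3): flips 5 -> legal
(5,4): flips 1 -> legal
(5,5): no bracket -> illegal
B mobility = 9
-- W to move --
(0,0): no bracket -> illegal
(0,4): no bracket -> illegal
(0,5): no bracket -> illegal
(0,6): flips 2 -> legal
(1,0): no bracket -> illegal
(1,4): flips 2 -> legal
(1,6): no bracket -> illegal
(2,5): flips 2 -> legal
(2,6): flips 1 -> legal
(3,6): flips 2 -> legal
(4,5): flips 1 -> legal
(4,6): flips 2 -> legal
W mobility = 7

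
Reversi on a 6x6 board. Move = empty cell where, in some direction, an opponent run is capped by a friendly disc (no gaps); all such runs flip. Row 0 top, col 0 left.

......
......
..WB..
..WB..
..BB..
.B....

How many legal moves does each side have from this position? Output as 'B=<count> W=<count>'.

-- B to move --
(1,1): flips 1 -> legal
(1,2): flips 2 -> legal
(1,3): no bracket -> illegal
(2,1): flips 2 -> legal
(3,1): flips 1 -> legal
(4,1): flips 1 -> legal
B mobility = 5
-- W to move --
(1,2): no bracket -> illegal
(1,3): no bracket -> illegal
(1,4): flips 1 -> legal
(2,4): flips 1 -> legal
(3,1): no bracket -> illegal
(3,4): flips 1 -> legal
(4,0): no bracket -> illegal
(4,1): no bracket -> illegal
(4,4): flips 1 -> legal
(5,0): no bracket -> illegal
(5,2): flips 1 -> legal
(5,3): no bracket -> illegal
(5,4): flips 1 -> legal
W mobility = 6

Answer: B=5 W=6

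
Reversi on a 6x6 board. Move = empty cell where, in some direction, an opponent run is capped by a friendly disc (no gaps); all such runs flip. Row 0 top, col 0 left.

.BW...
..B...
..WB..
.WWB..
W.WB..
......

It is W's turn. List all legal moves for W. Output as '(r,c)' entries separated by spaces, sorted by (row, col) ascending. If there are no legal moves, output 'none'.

Answer: (0,0) (1,4) (2,4) (3,4) (4,4) (5,4)

Derivation:
(0,0): flips 1 -> legal
(0,3): no bracket -> illegal
(1,0): no bracket -> illegal
(1,1): no bracket -> illegal
(1,3): no bracket -> illegal
(1,4): flips 1 -> legal
(2,1): no bracket -> illegal
(2,4): flips 2 -> legal
(3,4): flips 1 -> legal
(4,4): flips 2 -> legal
(5,2): no bracket -> illegal
(5,3): no bracket -> illegal
(5,4): flips 1 -> legal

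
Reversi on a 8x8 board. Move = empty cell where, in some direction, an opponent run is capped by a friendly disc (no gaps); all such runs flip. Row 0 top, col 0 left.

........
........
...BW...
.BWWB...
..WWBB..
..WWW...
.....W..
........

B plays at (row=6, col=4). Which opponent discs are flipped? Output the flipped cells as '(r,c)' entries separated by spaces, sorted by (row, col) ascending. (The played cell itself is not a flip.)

Dir NW: opp run (5,3) (4,2) capped by B -> flip
Dir N: opp run (5,4) capped by B -> flip
Dir NE: first cell '.' (not opp) -> no flip
Dir W: first cell '.' (not opp) -> no flip
Dir E: opp run (6,5), next='.' -> no flip
Dir SW: first cell '.' (not opp) -> no flip
Dir S: first cell '.' (not opp) -> no flip
Dir SE: first cell '.' (not opp) -> no flip

Answer: (4,2) (5,3) (5,4)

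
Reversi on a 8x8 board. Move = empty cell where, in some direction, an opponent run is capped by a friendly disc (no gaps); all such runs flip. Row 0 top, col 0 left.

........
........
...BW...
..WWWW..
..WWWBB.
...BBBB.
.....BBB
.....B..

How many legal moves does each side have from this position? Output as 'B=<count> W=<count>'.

-- B to move --
(1,3): flips 2 -> legal
(1,4): flips 3 -> legal
(1,5): no bracket -> illegal
(2,1): flips 2 -> legal
(2,2): flips 2 -> legal
(2,5): flips 2 -> legal
(2,6): flips 2 -> legal
(3,1): flips 1 -> legal
(3,6): no bracket -> illegal
(4,1): flips 4 -> legal
(5,1): no bracket -> illegal
(5,2): no bracket -> illegal
B mobility = 8
-- W to move --
(1,2): flips 1 -> legal
(1,3): flips 1 -> legal
(1,4): flips 1 -> legal
(2,2): flips 1 -> legal
(3,6): no bracket -> illegal
(3,7): no bracket -> illegal
(4,7): flips 2 -> legal
(5,2): no bracket -> illegal
(5,7): flips 1 -> legal
(6,2): flips 1 -> legal
(6,3): flips 1 -> legal
(6,4): flips 2 -> legal
(7,4): no bracket -> illegal
(7,6): flips 2 -> legal
(7,7): flips 2 -> legal
W mobility = 11

Answer: B=8 W=11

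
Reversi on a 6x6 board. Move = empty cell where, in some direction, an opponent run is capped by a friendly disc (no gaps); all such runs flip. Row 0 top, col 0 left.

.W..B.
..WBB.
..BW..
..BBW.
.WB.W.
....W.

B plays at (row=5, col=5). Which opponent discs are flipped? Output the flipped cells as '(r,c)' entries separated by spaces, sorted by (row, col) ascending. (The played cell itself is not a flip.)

Answer: (4,4)

Derivation:
Dir NW: opp run (4,4) capped by B -> flip
Dir N: first cell '.' (not opp) -> no flip
Dir NE: edge -> no flip
Dir W: opp run (5,4), next='.' -> no flip
Dir E: edge -> no flip
Dir SW: edge -> no flip
Dir S: edge -> no flip
Dir SE: edge -> no flip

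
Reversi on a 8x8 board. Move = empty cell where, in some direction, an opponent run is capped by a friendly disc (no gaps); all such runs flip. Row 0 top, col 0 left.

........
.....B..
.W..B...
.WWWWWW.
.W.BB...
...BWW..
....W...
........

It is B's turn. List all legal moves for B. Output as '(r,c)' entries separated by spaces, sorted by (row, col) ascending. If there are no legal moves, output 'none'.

Answer: (1,0) (2,2) (2,3) (2,5) (2,6) (4,2) (4,6) (5,6) (6,5) (6,6) (7,4) (7,5)

Derivation:
(1,0): flips 2 -> legal
(1,1): no bracket -> illegal
(1,2): no bracket -> illegal
(2,0): no bracket -> illegal
(2,2): flips 1 -> legal
(2,3): flips 1 -> legal
(2,5): flips 1 -> legal
(2,6): flips 1 -> legal
(2,7): no bracket -> illegal
(3,0): no bracket -> illegal
(3,7): no bracket -> illegal
(4,0): no bracket -> illegal
(4,2): flips 1 -> legal
(4,5): no bracket -> illegal
(4,6): flips 1 -> legal
(4,7): no bracket -> illegal
(5,0): no bracket -> illegal
(5,1): no bracket -> illegal
(5,2): no bracket -> illegal
(5,6): flips 2 -> legal
(6,3): no bracket -> illegal
(6,5): flips 1 -> legal
(6,6): flips 1 -> legal
(7,3): no bracket -> illegal
(7,4): flips 2 -> legal
(7,5): flips 1 -> legal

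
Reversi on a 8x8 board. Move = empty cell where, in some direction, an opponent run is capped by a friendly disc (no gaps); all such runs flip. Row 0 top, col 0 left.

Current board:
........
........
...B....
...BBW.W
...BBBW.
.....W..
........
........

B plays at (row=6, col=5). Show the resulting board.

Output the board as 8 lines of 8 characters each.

Place B at (6,5); scan 8 dirs for brackets.
Dir NW: first cell '.' (not opp) -> no flip
Dir N: opp run (5,5) capped by B -> flip
Dir NE: first cell '.' (not opp) -> no flip
Dir W: first cell '.' (not opp) -> no flip
Dir E: first cell '.' (not opp) -> no flip
Dir SW: first cell '.' (not opp) -> no flip
Dir S: first cell '.' (not opp) -> no flip
Dir SE: first cell '.' (not opp) -> no flip
All flips: (5,5)

Answer: ........
........
...B....
...BBW.W
...BBBW.
.....B..
.....B..
........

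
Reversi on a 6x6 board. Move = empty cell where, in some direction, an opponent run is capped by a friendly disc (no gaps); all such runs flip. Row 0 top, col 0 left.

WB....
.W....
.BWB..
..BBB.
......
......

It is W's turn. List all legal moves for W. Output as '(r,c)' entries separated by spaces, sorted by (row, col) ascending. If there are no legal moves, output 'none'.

Answer: (0,2) (2,0) (2,4) (3,1) (4,2) (4,4)

Derivation:
(0,2): flips 1 -> legal
(1,0): no bracket -> illegal
(1,2): no bracket -> illegal
(1,3): no bracket -> illegal
(1,4): no bracket -> illegal
(2,0): flips 1 -> legal
(2,4): flips 1 -> legal
(2,5): no bracket -> illegal
(3,0): no bracket -> illegal
(3,1): flips 1 -> legal
(3,5): no bracket -> illegal
(4,1): no bracket -> illegal
(4,2): flips 1 -> legal
(4,3): no bracket -> illegal
(4,4): flips 1 -> legal
(4,5): no bracket -> illegal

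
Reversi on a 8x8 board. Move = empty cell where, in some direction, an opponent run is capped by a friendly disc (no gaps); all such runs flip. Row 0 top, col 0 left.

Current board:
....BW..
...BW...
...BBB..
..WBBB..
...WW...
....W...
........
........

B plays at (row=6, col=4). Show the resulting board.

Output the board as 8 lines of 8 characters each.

Answer: ....BW..
...BW...
...BBB..
..WBBB..
...WB...
....B...
....B...
........

Derivation:
Place B at (6,4); scan 8 dirs for brackets.
Dir NW: first cell '.' (not opp) -> no flip
Dir N: opp run (5,4) (4,4) capped by B -> flip
Dir NE: first cell '.' (not opp) -> no flip
Dir W: first cell '.' (not opp) -> no flip
Dir E: first cell '.' (not opp) -> no flip
Dir SW: first cell '.' (not opp) -> no flip
Dir S: first cell '.' (not opp) -> no flip
Dir SE: first cell '.' (not opp) -> no flip
All flips: (4,4) (5,4)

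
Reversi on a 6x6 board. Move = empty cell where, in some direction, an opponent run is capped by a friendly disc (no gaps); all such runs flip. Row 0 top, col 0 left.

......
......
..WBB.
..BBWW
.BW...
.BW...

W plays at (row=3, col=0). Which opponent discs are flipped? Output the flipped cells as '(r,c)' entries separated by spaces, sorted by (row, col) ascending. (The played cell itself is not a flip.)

Dir NW: edge -> no flip
Dir N: first cell '.' (not opp) -> no flip
Dir NE: first cell '.' (not opp) -> no flip
Dir W: edge -> no flip
Dir E: first cell '.' (not opp) -> no flip
Dir SW: edge -> no flip
Dir S: first cell '.' (not opp) -> no flip
Dir SE: opp run (4,1) capped by W -> flip

Answer: (4,1)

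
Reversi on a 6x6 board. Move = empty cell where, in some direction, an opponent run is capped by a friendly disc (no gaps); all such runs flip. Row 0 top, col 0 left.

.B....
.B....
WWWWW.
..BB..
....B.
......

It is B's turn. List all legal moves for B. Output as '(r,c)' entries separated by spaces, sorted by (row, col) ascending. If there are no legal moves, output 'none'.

(1,0): flips 1 -> legal
(1,2): flips 1 -> legal
(1,3): flips 1 -> legal
(1,4): flips 1 -> legal
(1,5): flips 1 -> legal
(2,5): no bracket -> illegal
(3,0): no bracket -> illegal
(3,1): flips 1 -> legal
(3,4): no bracket -> illegal
(3,5): no bracket -> illegal

Answer: (1,0) (1,2) (1,3) (1,4) (1,5) (3,1)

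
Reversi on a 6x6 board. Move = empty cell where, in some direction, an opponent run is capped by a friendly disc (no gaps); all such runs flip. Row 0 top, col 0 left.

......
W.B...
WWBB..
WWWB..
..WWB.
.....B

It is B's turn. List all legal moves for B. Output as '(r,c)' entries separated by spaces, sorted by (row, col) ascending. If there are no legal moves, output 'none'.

Answer: (4,0) (4,1) (5,1) (5,2) (5,3)

Derivation:
(0,0): no bracket -> illegal
(0,1): no bracket -> illegal
(1,1): no bracket -> illegal
(3,4): no bracket -> illegal
(4,0): flips 1 -> legal
(4,1): flips 3 -> legal
(5,1): flips 1 -> legal
(5,2): flips 2 -> legal
(5,3): flips 1 -> legal
(5,4): no bracket -> illegal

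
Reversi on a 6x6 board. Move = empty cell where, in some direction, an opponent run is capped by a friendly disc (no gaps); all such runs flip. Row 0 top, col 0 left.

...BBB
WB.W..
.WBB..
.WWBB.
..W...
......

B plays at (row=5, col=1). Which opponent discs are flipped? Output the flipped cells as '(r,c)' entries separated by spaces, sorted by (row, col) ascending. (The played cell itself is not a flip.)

Dir NW: first cell '.' (not opp) -> no flip
Dir N: first cell '.' (not opp) -> no flip
Dir NE: opp run (4,2) capped by B -> flip
Dir W: first cell '.' (not opp) -> no flip
Dir E: first cell '.' (not opp) -> no flip
Dir SW: edge -> no flip
Dir S: edge -> no flip
Dir SE: edge -> no flip

Answer: (4,2)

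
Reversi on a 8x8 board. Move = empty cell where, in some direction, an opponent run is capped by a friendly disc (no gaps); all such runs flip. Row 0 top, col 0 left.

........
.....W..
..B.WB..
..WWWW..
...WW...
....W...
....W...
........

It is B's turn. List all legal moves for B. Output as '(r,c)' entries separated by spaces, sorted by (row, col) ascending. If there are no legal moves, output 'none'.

Answer: (0,5) (2,3) (4,2) (4,5) (5,2) (5,5)

Derivation:
(0,4): no bracket -> illegal
(0,5): flips 1 -> legal
(0,6): no bracket -> illegal
(1,3): no bracket -> illegal
(1,4): no bracket -> illegal
(1,6): no bracket -> illegal
(2,1): no bracket -> illegal
(2,3): flips 1 -> legal
(2,6): no bracket -> illegal
(3,1): no bracket -> illegal
(3,6): no bracket -> illegal
(4,1): no bracket -> illegal
(4,2): flips 1 -> legal
(4,5): flips 1 -> legal
(4,6): no bracket -> illegal
(5,2): flips 2 -> legal
(5,3): no bracket -> illegal
(5,5): flips 2 -> legal
(6,3): no bracket -> illegal
(6,5): no bracket -> illegal
(7,3): no bracket -> illegal
(7,4): no bracket -> illegal
(7,5): no bracket -> illegal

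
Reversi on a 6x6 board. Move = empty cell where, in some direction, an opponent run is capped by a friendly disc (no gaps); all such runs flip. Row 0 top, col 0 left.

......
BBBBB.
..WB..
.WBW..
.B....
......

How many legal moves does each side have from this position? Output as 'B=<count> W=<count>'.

-- B to move --
(2,0): no bracket -> illegal
(2,1): flips 2 -> legal
(2,4): no bracket -> illegal
(3,0): flips 1 -> legal
(3,4): flips 1 -> legal
(4,0): flips 2 -> legal
(4,2): no bracket -> illegal
(4,3): flips 1 -> legal
(4,4): flips 2 -> legal
B mobility = 6
-- W to move --
(0,0): flips 1 -> legal
(0,1): no bracket -> illegal
(0,2): flips 1 -> legal
(0,3): flips 2 -> legal
(0,4): flips 1 -> legal
(0,5): no bracket -> illegal
(1,5): no bracket -> illegal
(2,0): no bracket -> illegal
(2,1): no bracket -> illegal
(2,4): flips 1 -> legal
(2,5): no bracket -> illegal
(3,0): no bracket -> illegal
(3,4): no bracket -> illegal
(4,0): no bracket -> illegal
(4,2): flips 1 -> legal
(4,3): no bracket -> illegal
(5,0): no bracket -> illegal
(5,1): flips 1 -> legal
(5,2): no bracket -> illegal
W mobility = 7

Answer: B=6 W=7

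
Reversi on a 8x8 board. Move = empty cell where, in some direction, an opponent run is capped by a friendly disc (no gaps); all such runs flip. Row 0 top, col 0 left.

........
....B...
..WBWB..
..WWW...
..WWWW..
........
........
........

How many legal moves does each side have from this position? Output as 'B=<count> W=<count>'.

-- B to move --
(1,1): no bracket -> illegal
(1,2): no bracket -> illegal
(1,3): no bracket -> illegal
(1,5): no bracket -> illegal
(2,1): flips 1 -> legal
(3,1): no bracket -> illegal
(3,5): no bracket -> illegal
(3,6): no bracket -> illegal
(4,1): flips 1 -> legal
(4,6): no bracket -> illegal
(5,1): no bracket -> illegal
(5,2): flips 2 -> legal
(5,3): flips 2 -> legal
(5,4): flips 3 -> legal
(5,5): no bracket -> illegal
(5,6): flips 2 -> legal
B mobility = 6
-- W to move --
(0,3): no bracket -> illegal
(0,4): flips 1 -> legal
(0,5): flips 2 -> legal
(1,2): flips 1 -> legal
(1,3): flips 1 -> legal
(1,5): no bracket -> illegal
(1,6): flips 1 -> legal
(2,6): flips 1 -> legal
(3,5): no bracket -> illegal
(3,6): no bracket -> illegal
W mobility = 6

Answer: B=6 W=6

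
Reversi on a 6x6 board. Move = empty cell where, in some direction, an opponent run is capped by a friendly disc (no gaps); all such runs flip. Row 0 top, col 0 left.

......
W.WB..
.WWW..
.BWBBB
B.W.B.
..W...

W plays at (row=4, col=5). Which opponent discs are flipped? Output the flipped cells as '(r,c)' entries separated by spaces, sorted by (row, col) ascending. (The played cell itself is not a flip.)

Dir NW: opp run (3,4) capped by W -> flip
Dir N: opp run (3,5), next='.' -> no flip
Dir NE: edge -> no flip
Dir W: opp run (4,4), next='.' -> no flip
Dir E: edge -> no flip
Dir SW: first cell '.' (not opp) -> no flip
Dir S: first cell '.' (not opp) -> no flip
Dir SE: edge -> no flip

Answer: (3,4)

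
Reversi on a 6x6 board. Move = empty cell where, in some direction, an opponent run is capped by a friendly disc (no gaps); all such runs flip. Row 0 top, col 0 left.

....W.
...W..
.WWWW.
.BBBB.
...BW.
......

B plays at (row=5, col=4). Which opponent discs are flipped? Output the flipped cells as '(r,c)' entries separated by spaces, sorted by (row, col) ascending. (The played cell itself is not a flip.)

Answer: (4,4)

Derivation:
Dir NW: first cell 'B' (not opp) -> no flip
Dir N: opp run (4,4) capped by B -> flip
Dir NE: first cell '.' (not opp) -> no flip
Dir W: first cell '.' (not opp) -> no flip
Dir E: first cell '.' (not opp) -> no flip
Dir SW: edge -> no flip
Dir S: edge -> no flip
Dir SE: edge -> no flip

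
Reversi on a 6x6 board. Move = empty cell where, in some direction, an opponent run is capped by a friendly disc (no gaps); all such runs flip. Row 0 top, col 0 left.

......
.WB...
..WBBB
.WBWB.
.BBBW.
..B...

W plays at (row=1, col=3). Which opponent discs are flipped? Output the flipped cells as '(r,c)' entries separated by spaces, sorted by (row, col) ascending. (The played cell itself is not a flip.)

Answer: (1,2) (2,3)

Derivation:
Dir NW: first cell '.' (not opp) -> no flip
Dir N: first cell '.' (not opp) -> no flip
Dir NE: first cell '.' (not opp) -> no flip
Dir W: opp run (1,2) capped by W -> flip
Dir E: first cell '.' (not opp) -> no flip
Dir SW: first cell 'W' (not opp) -> no flip
Dir S: opp run (2,3) capped by W -> flip
Dir SE: opp run (2,4), next='.' -> no flip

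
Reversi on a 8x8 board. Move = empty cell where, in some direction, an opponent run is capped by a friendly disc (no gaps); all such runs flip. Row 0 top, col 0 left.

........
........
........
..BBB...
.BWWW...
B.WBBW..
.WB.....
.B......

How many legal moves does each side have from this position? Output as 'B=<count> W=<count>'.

-- B to move --
(3,1): flips 1 -> legal
(3,5): flips 1 -> legal
(4,5): flips 3 -> legal
(4,6): no bracket -> illegal
(5,1): flips 3 -> legal
(5,6): flips 1 -> legal
(6,0): flips 1 -> legal
(6,3): flips 1 -> legal
(6,4): no bracket -> illegal
(6,5): no bracket -> illegal
(6,6): flips 2 -> legal
(7,0): flips 3 -> legal
(7,2): flips 1 -> legal
B mobility = 10
-- W to move --
(2,1): flips 1 -> legal
(2,2): flips 2 -> legal
(2,3): flips 1 -> legal
(2,4): flips 2 -> legal
(2,5): flips 1 -> legal
(3,0): flips 1 -> legal
(3,1): no bracket -> illegal
(3,5): no bracket -> illegal
(4,0): flips 1 -> legal
(4,5): no bracket -> illegal
(5,1): no bracket -> illegal
(6,0): no bracket -> illegal
(6,3): flips 2 -> legal
(6,4): flips 2 -> legal
(6,5): flips 1 -> legal
(7,0): no bracket -> illegal
(7,2): flips 1 -> legal
(7,3): no bracket -> illegal
W mobility = 11

Answer: B=10 W=11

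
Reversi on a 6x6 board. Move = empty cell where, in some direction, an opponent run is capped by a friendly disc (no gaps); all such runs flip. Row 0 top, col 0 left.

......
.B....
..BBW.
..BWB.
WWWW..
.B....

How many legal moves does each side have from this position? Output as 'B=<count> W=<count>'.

-- B to move --
(1,3): no bracket -> illegal
(1,4): flips 1 -> legal
(1,5): flips 3 -> legal
(2,5): flips 1 -> legal
(3,0): no bracket -> illegal
(3,1): flips 1 -> legal
(3,5): no bracket -> illegal
(4,4): flips 1 -> legal
(5,0): flips 1 -> legal
(5,2): flips 2 -> legal
(5,3): flips 2 -> legal
(5,4): flips 1 -> legal
B mobility = 9
-- W to move --
(0,0): flips 2 -> legal
(0,1): no bracket -> illegal
(0,2): no bracket -> illegal
(1,0): no bracket -> illegal
(1,2): flips 2 -> legal
(1,3): flips 1 -> legal
(1,4): flips 2 -> legal
(2,0): no bracket -> illegal
(2,1): flips 3 -> legal
(2,5): flips 1 -> legal
(3,1): flips 1 -> legal
(3,5): flips 1 -> legal
(4,4): flips 1 -> legal
(4,5): no bracket -> illegal
(5,0): no bracket -> illegal
(5,2): no bracket -> illegal
W mobility = 9

Answer: B=9 W=9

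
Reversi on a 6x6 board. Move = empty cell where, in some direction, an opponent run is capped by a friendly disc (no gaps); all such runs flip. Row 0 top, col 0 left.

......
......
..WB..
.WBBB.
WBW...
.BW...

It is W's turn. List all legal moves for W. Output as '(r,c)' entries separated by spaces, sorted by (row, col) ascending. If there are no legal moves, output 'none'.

(1,2): no bracket -> illegal
(1,3): no bracket -> illegal
(1,4): no bracket -> illegal
(2,1): no bracket -> illegal
(2,4): flips 2 -> legal
(2,5): no bracket -> illegal
(3,0): flips 1 -> legal
(3,5): flips 3 -> legal
(4,3): no bracket -> illegal
(4,4): flips 1 -> legal
(4,5): no bracket -> illegal
(5,0): flips 1 -> legal

Answer: (2,4) (3,0) (3,5) (4,4) (5,0)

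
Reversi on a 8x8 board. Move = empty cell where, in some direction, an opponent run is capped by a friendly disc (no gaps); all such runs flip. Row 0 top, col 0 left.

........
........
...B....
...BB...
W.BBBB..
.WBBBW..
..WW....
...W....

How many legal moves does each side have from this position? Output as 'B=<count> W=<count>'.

-- B to move --
(3,0): no bracket -> illegal
(3,1): no bracket -> illegal
(4,1): no bracket -> illegal
(4,6): no bracket -> illegal
(5,0): flips 1 -> legal
(5,6): flips 1 -> legal
(6,0): flips 1 -> legal
(6,1): no bracket -> illegal
(6,4): no bracket -> illegal
(6,5): flips 1 -> legal
(6,6): flips 1 -> legal
(7,1): flips 1 -> legal
(7,2): flips 2 -> legal
(7,4): flips 1 -> legal
B mobility = 8
-- W to move --
(1,2): no bracket -> illegal
(1,3): flips 4 -> legal
(1,4): no bracket -> illegal
(2,2): flips 2 -> legal
(2,4): flips 2 -> legal
(2,5): no bracket -> illegal
(3,1): no bracket -> illegal
(3,2): flips 2 -> legal
(3,5): flips 3 -> legal
(3,6): flips 2 -> legal
(4,1): flips 1 -> legal
(4,6): no bracket -> illegal
(5,6): no bracket -> illegal
(6,1): no bracket -> illegal
(6,4): no bracket -> illegal
(6,5): no bracket -> illegal
W mobility = 7

Answer: B=8 W=7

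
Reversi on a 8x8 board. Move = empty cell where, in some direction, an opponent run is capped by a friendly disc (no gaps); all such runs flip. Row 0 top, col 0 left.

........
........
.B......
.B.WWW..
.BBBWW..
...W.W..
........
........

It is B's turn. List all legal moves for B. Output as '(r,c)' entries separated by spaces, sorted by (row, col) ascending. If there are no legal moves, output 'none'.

(2,2): no bracket -> illegal
(2,3): flips 1 -> legal
(2,4): flips 1 -> legal
(2,5): flips 1 -> legal
(2,6): no bracket -> illegal
(3,2): no bracket -> illegal
(3,6): no bracket -> illegal
(4,6): flips 2 -> legal
(5,2): no bracket -> illegal
(5,4): no bracket -> illegal
(5,6): no bracket -> illegal
(6,2): no bracket -> illegal
(6,3): flips 1 -> legal
(6,4): flips 1 -> legal
(6,5): no bracket -> illegal
(6,6): no bracket -> illegal

Answer: (2,3) (2,4) (2,5) (4,6) (6,3) (6,4)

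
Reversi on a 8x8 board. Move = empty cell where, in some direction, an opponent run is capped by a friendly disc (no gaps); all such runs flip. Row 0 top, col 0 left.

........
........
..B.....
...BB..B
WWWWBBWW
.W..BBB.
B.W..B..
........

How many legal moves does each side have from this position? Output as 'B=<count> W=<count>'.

-- B to move --
(3,0): no bracket -> illegal
(3,1): no bracket -> illegal
(3,2): flips 1 -> legal
(3,5): no bracket -> illegal
(3,6): flips 1 -> legal
(5,0): no bracket -> illegal
(5,2): flips 1 -> legal
(5,3): flips 1 -> legal
(5,7): flips 1 -> legal
(6,1): no bracket -> illegal
(6,3): no bracket -> illegal
(7,1): no bracket -> illegal
(7,2): no bracket -> illegal
(7,3): no bracket -> illegal
B mobility = 5
-- W to move --
(1,1): no bracket -> illegal
(1,2): no bracket -> illegal
(1,3): no bracket -> illegal
(2,1): no bracket -> illegal
(2,3): flips 1 -> legal
(2,4): flips 1 -> legal
(2,5): flips 1 -> legal
(2,6): no bracket -> illegal
(2,7): flips 1 -> legal
(3,1): no bracket -> illegal
(3,2): no bracket -> illegal
(3,5): no bracket -> illegal
(3,6): no bracket -> illegal
(5,0): no bracket -> illegal
(5,3): no bracket -> illegal
(5,7): no bracket -> illegal
(6,1): no bracket -> illegal
(6,3): no bracket -> illegal
(6,4): flips 1 -> legal
(6,6): flips 1 -> legal
(6,7): no bracket -> illegal
(7,0): no bracket -> illegal
(7,1): no bracket -> illegal
(7,4): flips 2 -> legal
(7,5): no bracket -> illegal
(7,6): flips 2 -> legal
W mobility = 8

Answer: B=5 W=8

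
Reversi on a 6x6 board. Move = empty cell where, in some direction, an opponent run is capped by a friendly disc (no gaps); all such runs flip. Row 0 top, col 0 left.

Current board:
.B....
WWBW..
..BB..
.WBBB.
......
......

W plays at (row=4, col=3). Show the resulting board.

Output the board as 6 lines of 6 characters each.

Answer: .B....
WWBW..
..BW..
.WBWB.
...W..
......

Derivation:
Place W at (4,3); scan 8 dirs for brackets.
Dir NW: opp run (3,2), next='.' -> no flip
Dir N: opp run (3,3) (2,3) capped by W -> flip
Dir NE: opp run (3,4), next='.' -> no flip
Dir W: first cell '.' (not opp) -> no flip
Dir E: first cell '.' (not opp) -> no flip
Dir SW: first cell '.' (not opp) -> no flip
Dir S: first cell '.' (not opp) -> no flip
Dir SE: first cell '.' (not opp) -> no flip
All flips: (2,3) (3,3)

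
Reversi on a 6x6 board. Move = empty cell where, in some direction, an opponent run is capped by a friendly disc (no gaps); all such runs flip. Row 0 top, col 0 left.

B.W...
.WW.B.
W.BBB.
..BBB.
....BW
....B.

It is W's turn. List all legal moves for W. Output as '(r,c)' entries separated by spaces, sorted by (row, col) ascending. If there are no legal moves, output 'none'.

Answer: (4,2) (4,3) (5,5)

Derivation:
(0,1): no bracket -> illegal
(0,3): no bracket -> illegal
(0,4): no bracket -> illegal
(0,5): no bracket -> illegal
(1,0): no bracket -> illegal
(1,3): no bracket -> illegal
(1,5): no bracket -> illegal
(2,1): no bracket -> illegal
(2,5): no bracket -> illegal
(3,1): no bracket -> illegal
(3,5): no bracket -> illegal
(4,1): no bracket -> illegal
(4,2): flips 2 -> legal
(4,3): flips 1 -> legal
(5,3): no bracket -> illegal
(5,5): flips 3 -> legal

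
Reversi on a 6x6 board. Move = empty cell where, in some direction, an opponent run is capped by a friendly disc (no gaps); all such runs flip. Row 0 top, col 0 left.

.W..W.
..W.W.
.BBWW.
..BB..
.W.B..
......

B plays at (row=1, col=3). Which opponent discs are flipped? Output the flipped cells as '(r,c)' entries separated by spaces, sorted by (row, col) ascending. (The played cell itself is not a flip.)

Answer: (2,3)

Derivation:
Dir NW: first cell '.' (not opp) -> no flip
Dir N: first cell '.' (not opp) -> no flip
Dir NE: opp run (0,4), next=edge -> no flip
Dir W: opp run (1,2), next='.' -> no flip
Dir E: opp run (1,4), next='.' -> no flip
Dir SW: first cell 'B' (not opp) -> no flip
Dir S: opp run (2,3) capped by B -> flip
Dir SE: opp run (2,4), next='.' -> no flip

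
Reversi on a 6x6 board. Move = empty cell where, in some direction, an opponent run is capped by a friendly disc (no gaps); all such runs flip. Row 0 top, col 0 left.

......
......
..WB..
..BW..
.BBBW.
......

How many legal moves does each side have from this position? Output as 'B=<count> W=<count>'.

Answer: B=5 W=7

Derivation:
-- B to move --
(1,1): no bracket -> illegal
(1,2): flips 1 -> legal
(1,3): no bracket -> illegal
(2,1): flips 1 -> legal
(2,4): flips 1 -> legal
(3,1): no bracket -> illegal
(3,4): flips 1 -> legal
(3,5): no bracket -> illegal
(4,5): flips 1 -> legal
(5,3): no bracket -> illegal
(5,4): no bracket -> illegal
(5,5): no bracket -> illegal
B mobility = 5
-- W to move --
(1,2): no bracket -> illegal
(1,3): flips 1 -> legal
(1,4): no bracket -> illegal
(2,1): no bracket -> illegal
(2,4): flips 1 -> legal
(3,0): no bracket -> illegal
(3,1): flips 1 -> legal
(3,4): no bracket -> illegal
(4,0): flips 3 -> legal
(5,0): no bracket -> illegal
(5,1): flips 1 -> legal
(5,2): flips 2 -> legal
(5,3): flips 1 -> legal
(5,4): no bracket -> illegal
W mobility = 7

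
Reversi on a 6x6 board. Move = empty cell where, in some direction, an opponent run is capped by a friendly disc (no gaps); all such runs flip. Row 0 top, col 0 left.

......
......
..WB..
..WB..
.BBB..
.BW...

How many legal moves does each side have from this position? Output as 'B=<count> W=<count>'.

Answer: B=5 W=7

Derivation:
-- B to move --
(1,1): flips 1 -> legal
(1,2): flips 2 -> legal
(1,3): no bracket -> illegal
(2,1): flips 2 -> legal
(3,1): flips 1 -> legal
(5,3): flips 1 -> legal
B mobility = 5
-- W to move --
(1,2): no bracket -> illegal
(1,3): no bracket -> illegal
(1,4): flips 1 -> legal
(2,4): flips 1 -> legal
(3,0): flips 1 -> legal
(3,1): no bracket -> illegal
(3,4): flips 2 -> legal
(4,0): no bracket -> illegal
(4,4): flips 1 -> legal
(5,0): flips 2 -> legal
(5,3): no bracket -> illegal
(5,4): flips 1 -> legal
W mobility = 7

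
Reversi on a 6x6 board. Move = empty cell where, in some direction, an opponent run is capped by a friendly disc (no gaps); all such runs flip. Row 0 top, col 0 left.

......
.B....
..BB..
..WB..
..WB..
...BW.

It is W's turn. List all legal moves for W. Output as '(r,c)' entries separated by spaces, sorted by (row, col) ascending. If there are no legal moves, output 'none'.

(0,0): no bracket -> illegal
(0,1): no bracket -> illegal
(0,2): no bracket -> illegal
(1,0): no bracket -> illegal
(1,2): flips 1 -> legal
(1,3): no bracket -> illegal
(1,4): flips 1 -> legal
(2,0): no bracket -> illegal
(2,1): no bracket -> illegal
(2,4): flips 1 -> legal
(3,1): no bracket -> illegal
(3,4): flips 1 -> legal
(4,4): flips 1 -> legal
(5,2): flips 1 -> legal

Answer: (1,2) (1,4) (2,4) (3,4) (4,4) (5,2)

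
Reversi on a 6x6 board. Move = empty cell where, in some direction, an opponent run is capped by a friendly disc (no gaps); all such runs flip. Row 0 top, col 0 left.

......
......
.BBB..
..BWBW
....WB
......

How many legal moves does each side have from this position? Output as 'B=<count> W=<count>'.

Answer: B=4 W=5

Derivation:
-- B to move --
(2,4): no bracket -> illegal
(2,5): flips 1 -> legal
(4,2): no bracket -> illegal
(4,3): flips 2 -> legal
(5,3): no bracket -> illegal
(5,4): flips 1 -> legal
(5,5): flips 2 -> legal
B mobility = 4
-- W to move --
(1,0): no bracket -> illegal
(1,1): flips 1 -> legal
(1,2): no bracket -> illegal
(1,3): flips 1 -> legal
(1,4): no bracket -> illegal
(2,0): no bracket -> illegal
(2,4): flips 1 -> legal
(2,5): no bracket -> illegal
(3,0): no bracket -> illegal
(3,1): flips 1 -> legal
(4,1): no bracket -> illegal
(4,2): no bracket -> illegal
(4,3): no bracket -> illegal
(5,4): no bracket -> illegal
(5,5): flips 1 -> legal
W mobility = 5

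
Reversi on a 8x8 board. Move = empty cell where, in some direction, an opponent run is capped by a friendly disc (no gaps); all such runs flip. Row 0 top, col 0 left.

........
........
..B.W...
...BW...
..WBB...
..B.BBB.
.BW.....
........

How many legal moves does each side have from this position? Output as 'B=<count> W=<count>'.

-- B to move --
(1,3): no bracket -> illegal
(1,4): flips 2 -> legal
(1,5): flips 1 -> legal
(2,3): no bracket -> illegal
(2,5): flips 1 -> legal
(3,1): no bracket -> illegal
(3,2): flips 1 -> legal
(3,5): flips 1 -> legal
(4,1): flips 1 -> legal
(4,5): no bracket -> illegal
(5,1): flips 1 -> legal
(5,3): no bracket -> illegal
(6,3): flips 1 -> legal
(7,1): no bracket -> illegal
(7,2): flips 1 -> legal
(7,3): no bracket -> illegal
B mobility = 9
-- W to move --
(1,1): no bracket -> illegal
(1,2): no bracket -> illegal
(1,3): no bracket -> illegal
(2,1): no bracket -> illegal
(2,3): no bracket -> illegal
(3,1): no bracket -> illegal
(3,2): flips 1 -> legal
(3,5): no bracket -> illegal
(4,1): no bracket -> illegal
(4,5): flips 2 -> legal
(4,6): no bracket -> illegal
(4,7): no bracket -> illegal
(5,0): no bracket -> illegal
(5,1): no bracket -> illegal
(5,3): no bracket -> illegal
(5,7): no bracket -> illegal
(6,0): flips 1 -> legal
(6,3): no bracket -> illegal
(6,4): flips 2 -> legal
(6,5): no bracket -> illegal
(6,6): no bracket -> illegal
(6,7): no bracket -> illegal
(7,0): flips 3 -> legal
(7,1): no bracket -> illegal
(7,2): no bracket -> illegal
W mobility = 5

Answer: B=9 W=5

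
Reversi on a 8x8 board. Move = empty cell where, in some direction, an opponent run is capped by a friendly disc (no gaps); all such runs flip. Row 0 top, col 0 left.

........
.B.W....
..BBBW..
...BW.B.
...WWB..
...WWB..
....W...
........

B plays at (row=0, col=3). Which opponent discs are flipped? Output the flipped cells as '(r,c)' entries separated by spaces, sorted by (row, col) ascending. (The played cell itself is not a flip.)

Answer: (1,3)

Derivation:
Dir NW: edge -> no flip
Dir N: edge -> no flip
Dir NE: edge -> no flip
Dir W: first cell '.' (not opp) -> no flip
Dir E: first cell '.' (not opp) -> no flip
Dir SW: first cell '.' (not opp) -> no flip
Dir S: opp run (1,3) capped by B -> flip
Dir SE: first cell '.' (not opp) -> no flip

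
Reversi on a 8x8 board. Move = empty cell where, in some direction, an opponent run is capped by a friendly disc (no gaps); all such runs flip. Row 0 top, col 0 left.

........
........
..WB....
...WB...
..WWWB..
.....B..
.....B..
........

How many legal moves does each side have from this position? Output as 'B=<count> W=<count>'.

Answer: B=7 W=6

Derivation:
-- B to move --
(1,1): flips 3 -> legal
(1,2): no bracket -> illegal
(1,3): no bracket -> illegal
(2,1): flips 1 -> legal
(2,4): no bracket -> illegal
(3,1): no bracket -> illegal
(3,2): flips 1 -> legal
(3,5): no bracket -> illegal
(4,1): flips 3 -> legal
(5,1): no bracket -> illegal
(5,2): flips 1 -> legal
(5,3): flips 2 -> legal
(5,4): flips 1 -> legal
B mobility = 7
-- W to move --
(1,2): no bracket -> illegal
(1,3): flips 1 -> legal
(1,4): no bracket -> illegal
(2,4): flips 2 -> legal
(2,5): flips 1 -> legal
(3,2): no bracket -> illegal
(3,5): flips 1 -> legal
(3,6): no bracket -> illegal
(4,6): flips 1 -> legal
(5,4): no bracket -> illegal
(5,6): no bracket -> illegal
(6,4): no bracket -> illegal
(6,6): flips 1 -> legal
(7,4): no bracket -> illegal
(7,5): no bracket -> illegal
(7,6): no bracket -> illegal
W mobility = 6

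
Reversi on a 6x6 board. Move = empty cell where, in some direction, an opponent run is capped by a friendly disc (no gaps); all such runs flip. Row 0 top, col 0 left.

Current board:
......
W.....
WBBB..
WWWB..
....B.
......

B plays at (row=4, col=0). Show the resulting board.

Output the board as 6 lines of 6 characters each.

Place B at (4,0); scan 8 dirs for brackets.
Dir NW: edge -> no flip
Dir N: opp run (3,0) (2,0) (1,0), next='.' -> no flip
Dir NE: opp run (3,1) capped by B -> flip
Dir W: edge -> no flip
Dir E: first cell '.' (not opp) -> no flip
Dir SW: edge -> no flip
Dir S: first cell '.' (not opp) -> no flip
Dir SE: first cell '.' (not opp) -> no flip
All flips: (3,1)

Answer: ......
W.....
WBBB..
WBWB..
B...B.
......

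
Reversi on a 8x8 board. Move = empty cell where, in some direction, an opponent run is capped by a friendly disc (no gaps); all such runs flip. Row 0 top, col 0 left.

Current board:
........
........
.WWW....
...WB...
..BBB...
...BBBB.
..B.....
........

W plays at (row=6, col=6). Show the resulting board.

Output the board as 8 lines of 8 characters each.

Place W at (6,6); scan 8 dirs for brackets.
Dir NW: opp run (5,5) (4,4) capped by W -> flip
Dir N: opp run (5,6), next='.' -> no flip
Dir NE: first cell '.' (not opp) -> no flip
Dir W: first cell '.' (not opp) -> no flip
Dir E: first cell '.' (not opp) -> no flip
Dir SW: first cell '.' (not opp) -> no flip
Dir S: first cell '.' (not opp) -> no flip
Dir SE: first cell '.' (not opp) -> no flip
All flips: (4,4) (5,5)

Answer: ........
........
.WWW....
...WB...
..BBW...
...BBWB.
..B...W.
........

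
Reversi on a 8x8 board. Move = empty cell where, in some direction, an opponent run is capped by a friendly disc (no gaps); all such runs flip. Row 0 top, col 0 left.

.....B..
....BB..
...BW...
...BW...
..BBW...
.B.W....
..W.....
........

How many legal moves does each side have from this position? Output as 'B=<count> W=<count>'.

Answer: B=8 W=11

Derivation:
-- B to move --
(1,3): no bracket -> illegal
(2,5): flips 2 -> legal
(3,5): flips 1 -> legal
(4,5): flips 2 -> legal
(5,2): no bracket -> illegal
(5,4): flips 3 -> legal
(5,5): flips 1 -> legal
(6,1): no bracket -> illegal
(6,3): flips 1 -> legal
(6,4): flips 1 -> legal
(7,1): no bracket -> illegal
(7,2): no bracket -> illegal
(7,3): flips 1 -> legal
B mobility = 8
-- W to move --
(0,3): no bracket -> illegal
(0,4): flips 1 -> legal
(0,6): flips 1 -> legal
(1,2): flips 1 -> legal
(1,3): flips 3 -> legal
(1,6): no bracket -> illegal
(2,2): flips 2 -> legal
(2,5): no bracket -> illegal
(2,6): no bracket -> illegal
(3,1): flips 1 -> legal
(3,2): flips 1 -> legal
(4,0): flips 1 -> legal
(4,1): flips 2 -> legal
(5,0): no bracket -> illegal
(5,2): flips 1 -> legal
(5,4): no bracket -> illegal
(6,0): flips 3 -> legal
(6,1): no bracket -> illegal
W mobility = 11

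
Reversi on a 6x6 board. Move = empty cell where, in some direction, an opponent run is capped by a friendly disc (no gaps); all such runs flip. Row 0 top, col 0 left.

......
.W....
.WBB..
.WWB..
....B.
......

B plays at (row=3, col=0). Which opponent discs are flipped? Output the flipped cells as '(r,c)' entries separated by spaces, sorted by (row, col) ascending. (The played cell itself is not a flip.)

Answer: (3,1) (3,2)

Derivation:
Dir NW: edge -> no flip
Dir N: first cell '.' (not opp) -> no flip
Dir NE: opp run (2,1), next='.' -> no flip
Dir W: edge -> no flip
Dir E: opp run (3,1) (3,2) capped by B -> flip
Dir SW: edge -> no flip
Dir S: first cell '.' (not opp) -> no flip
Dir SE: first cell '.' (not opp) -> no flip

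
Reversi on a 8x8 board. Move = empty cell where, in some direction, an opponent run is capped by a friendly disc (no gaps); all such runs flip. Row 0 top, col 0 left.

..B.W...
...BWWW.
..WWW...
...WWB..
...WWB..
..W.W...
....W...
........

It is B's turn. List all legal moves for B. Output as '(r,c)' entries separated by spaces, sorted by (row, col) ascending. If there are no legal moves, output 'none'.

(0,3): no bracket -> illegal
(0,5): no bracket -> illegal
(0,6): no bracket -> illegal
(0,7): no bracket -> illegal
(1,1): no bracket -> illegal
(1,2): flips 2 -> legal
(1,7): flips 3 -> legal
(2,1): no bracket -> illegal
(2,5): no bracket -> illegal
(2,6): no bracket -> illegal
(2,7): no bracket -> illegal
(3,1): flips 1 -> legal
(3,2): flips 2 -> legal
(4,1): no bracket -> illegal
(4,2): flips 2 -> legal
(5,1): no bracket -> illegal
(5,3): flips 4 -> legal
(5,5): no bracket -> illegal
(6,1): no bracket -> illegal
(6,2): no bracket -> illegal
(6,3): flips 1 -> legal
(6,5): no bracket -> illegal
(7,3): no bracket -> illegal
(7,4): no bracket -> illegal
(7,5): no bracket -> illegal

Answer: (1,2) (1,7) (3,1) (3,2) (4,2) (5,3) (6,3)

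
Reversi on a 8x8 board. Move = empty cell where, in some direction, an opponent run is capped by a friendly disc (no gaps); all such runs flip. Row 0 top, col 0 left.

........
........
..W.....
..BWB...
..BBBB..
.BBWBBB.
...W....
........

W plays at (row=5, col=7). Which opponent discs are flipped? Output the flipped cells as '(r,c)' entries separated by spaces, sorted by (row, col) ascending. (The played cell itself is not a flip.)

Answer: (5,4) (5,5) (5,6)

Derivation:
Dir NW: first cell '.' (not opp) -> no flip
Dir N: first cell '.' (not opp) -> no flip
Dir NE: edge -> no flip
Dir W: opp run (5,6) (5,5) (5,4) capped by W -> flip
Dir E: edge -> no flip
Dir SW: first cell '.' (not opp) -> no flip
Dir S: first cell '.' (not opp) -> no flip
Dir SE: edge -> no flip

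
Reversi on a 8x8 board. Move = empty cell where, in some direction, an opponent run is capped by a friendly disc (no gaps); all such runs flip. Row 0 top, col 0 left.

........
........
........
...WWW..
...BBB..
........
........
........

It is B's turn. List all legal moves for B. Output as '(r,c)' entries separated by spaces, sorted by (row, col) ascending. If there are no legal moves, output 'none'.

(2,2): flips 1 -> legal
(2,3): flips 2 -> legal
(2,4): flips 1 -> legal
(2,5): flips 2 -> legal
(2,6): flips 1 -> legal
(3,2): no bracket -> illegal
(3,6): no bracket -> illegal
(4,2): no bracket -> illegal
(4,6): no bracket -> illegal

Answer: (2,2) (2,3) (2,4) (2,5) (2,6)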